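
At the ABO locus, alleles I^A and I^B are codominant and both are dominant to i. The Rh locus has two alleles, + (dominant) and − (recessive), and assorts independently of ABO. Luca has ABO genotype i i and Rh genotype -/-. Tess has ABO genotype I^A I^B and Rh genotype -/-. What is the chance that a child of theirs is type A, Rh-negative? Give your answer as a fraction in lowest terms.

ABO cross i i × I^A I^B → offspring phenotypes: 1/2 A, 1/2 B.
Rh cross -/- × -/- → 1 Rh-.
Independent loci: P(type A, Rh-negative) = 1/2 × 1 = 1/2.

1/2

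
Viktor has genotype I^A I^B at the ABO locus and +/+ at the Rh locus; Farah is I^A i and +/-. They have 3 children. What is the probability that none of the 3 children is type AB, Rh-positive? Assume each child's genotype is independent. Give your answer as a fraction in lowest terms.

27/64

ABO cross I^A I^B × I^A i → 1/2 A, 1/4 B, 1/4 AB.
Rh cross +/+ × +/- → 1 Rh+; so P(type AB, Rh-positive) = 1/4 × 1 = 1/4 per child.
P(not type AB, Rh-positive) = 3/4 for one child; (3/4)^3 = 27/64.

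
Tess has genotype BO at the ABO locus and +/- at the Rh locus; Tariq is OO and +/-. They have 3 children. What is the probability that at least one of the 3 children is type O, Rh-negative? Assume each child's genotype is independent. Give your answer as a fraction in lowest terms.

ABO cross BO × OO → 1/2 O, 1/2 B.
Rh cross +/- × +/- → 3/4 Rh+, 1/4 Rh-; so P(type O, Rh-negative) = 1/2 × 1/4 = 1/8 per child.
P(none) = (7/8)^3 = 343/512; P(at least one) = 1 − 343/512 = 169/512.

169/512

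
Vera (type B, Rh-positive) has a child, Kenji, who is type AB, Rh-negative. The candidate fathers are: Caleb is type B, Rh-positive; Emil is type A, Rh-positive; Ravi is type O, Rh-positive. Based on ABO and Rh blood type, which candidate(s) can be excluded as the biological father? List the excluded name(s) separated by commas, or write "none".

Caleb, Ravi

A candidate is excluded only if no genotype consistent with his phenotype could produce a type AB, Rh-negative child with a type B, Rh-positive mother.
Caleb (type B, Rh+): no genotype consistent with that phenotype can produce a type-AB Rh- child with a type-B mother.
Ravi (type O, Rh+): no genotype consistent with that phenotype can produce a type-AB Rh- child with a type-B mother.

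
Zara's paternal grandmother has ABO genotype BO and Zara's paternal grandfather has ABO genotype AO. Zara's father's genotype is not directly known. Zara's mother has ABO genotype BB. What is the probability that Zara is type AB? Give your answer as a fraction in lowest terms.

Zara's father's ABO genotype from BO × AO: 1/4 AB, 1/4 AO, 1/4 BO, 1/4 OO.
Crossing each possibility with the mother BB and summing P(type AB): 1/4·1/2 + 1/4·1/2 + 1/4·0 + 1/4·0 = 1/4.

1/4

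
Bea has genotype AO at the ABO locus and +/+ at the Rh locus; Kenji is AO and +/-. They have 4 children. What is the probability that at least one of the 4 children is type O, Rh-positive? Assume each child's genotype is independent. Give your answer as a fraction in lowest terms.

175/256

ABO cross AO × AO → 1/4 O, 3/4 A.
Rh cross +/+ × +/- → 1 Rh+; so P(type O, Rh-positive) = 1/4 × 1 = 1/4 per child.
P(none) = (3/4)^4 = 81/256; P(at least one) = 1 − 81/256 = 175/256.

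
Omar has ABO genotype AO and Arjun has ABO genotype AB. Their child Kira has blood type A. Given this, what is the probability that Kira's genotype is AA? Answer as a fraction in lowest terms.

1/2

Cross AO × AB → 1/4 AA, 1/4 AB, 1/4 AO, 1/4 BO.
Type-A genotypes among offspring: AA (1/4), AO (1/4); total 1/2.
P(AA | type A) = (1/4) / (1/2) = 1/2.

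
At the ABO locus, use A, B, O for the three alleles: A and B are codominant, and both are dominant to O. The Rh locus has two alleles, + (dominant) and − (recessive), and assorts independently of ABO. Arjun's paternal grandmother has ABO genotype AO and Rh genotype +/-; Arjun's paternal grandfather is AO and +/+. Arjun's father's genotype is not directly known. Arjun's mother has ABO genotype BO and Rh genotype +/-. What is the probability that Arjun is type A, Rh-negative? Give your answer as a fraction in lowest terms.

1/32

Arjun's father's ABO genotype from AO × AO: 1/4 AA, 1/2 AO, 1/4 OO.
Crossing each possibility with the mother BO and summing P(type A): 1/4·1/2 + 1/2·1/4 + 1/4·0 = 1/4.
Similarly for Rh via the father's Rh distribution: P(Rh-) = 1/8.
Independent loci: 1/4 × 1/8 = 1/32.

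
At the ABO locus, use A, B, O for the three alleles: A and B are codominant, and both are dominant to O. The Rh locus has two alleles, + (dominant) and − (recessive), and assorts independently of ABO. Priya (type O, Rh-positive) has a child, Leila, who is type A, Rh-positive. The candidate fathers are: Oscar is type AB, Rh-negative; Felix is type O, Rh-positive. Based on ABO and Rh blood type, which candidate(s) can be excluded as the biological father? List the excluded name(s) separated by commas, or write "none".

Felix

A candidate is excluded only if no genotype consistent with his phenotype could produce a type A, Rh-positive child with a type O, Rh-positive mother.
Felix (type O, Rh+): no genotype consistent with that phenotype can produce a type-A Rh+ child with a type-O mother.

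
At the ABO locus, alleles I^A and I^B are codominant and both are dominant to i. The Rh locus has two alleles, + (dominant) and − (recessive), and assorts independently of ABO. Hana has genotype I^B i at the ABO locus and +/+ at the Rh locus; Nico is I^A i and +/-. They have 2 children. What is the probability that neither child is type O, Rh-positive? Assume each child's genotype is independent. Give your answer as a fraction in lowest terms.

ABO cross I^B i × I^A i → 1/4 O, 1/4 A, 1/4 B, 1/4 AB.
Rh cross +/+ × +/- → 1 Rh+; so P(type O, Rh-positive) = 1/4 × 1 = 1/4 per child.
P(not type O, Rh-positive) = 3/4 for one child; (3/4)^2 = 9/16.

9/16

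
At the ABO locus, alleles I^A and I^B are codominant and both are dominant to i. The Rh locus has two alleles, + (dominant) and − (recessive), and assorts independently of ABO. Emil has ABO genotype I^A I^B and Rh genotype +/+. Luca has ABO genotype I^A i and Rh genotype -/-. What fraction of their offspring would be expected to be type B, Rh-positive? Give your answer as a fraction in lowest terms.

ABO cross I^A I^B × I^A i → offspring phenotypes: 1/2 A, 1/4 B, 1/4 AB.
Rh cross +/+ × -/- → 1 Rh+.
Independent loci: P(type B, Rh-positive) = 1/4 × 1 = 1/4.

1/4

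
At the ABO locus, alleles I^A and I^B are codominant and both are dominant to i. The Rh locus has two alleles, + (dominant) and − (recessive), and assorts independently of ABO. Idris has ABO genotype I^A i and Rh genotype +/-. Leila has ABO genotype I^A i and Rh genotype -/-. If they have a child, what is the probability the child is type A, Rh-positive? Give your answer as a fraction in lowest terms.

3/8

ABO cross I^A i × I^A i → offspring phenotypes: 1/4 O, 3/4 A.
Rh cross +/- × -/- → 1/2 Rh+, 1/2 Rh-.
Independent loci: P(type A, Rh-positive) = 3/4 × 1/2 = 3/8.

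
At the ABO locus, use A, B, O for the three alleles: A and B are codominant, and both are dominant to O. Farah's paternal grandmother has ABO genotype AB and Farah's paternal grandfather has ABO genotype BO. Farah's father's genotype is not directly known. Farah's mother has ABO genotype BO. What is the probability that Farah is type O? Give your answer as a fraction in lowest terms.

Farah's father's ABO genotype from AB × BO: 1/4 AB, 1/4 AO, 1/4 BB, 1/4 BO.
Crossing each possibility with the mother BO and summing P(type O): 1/4·0 + 1/4·1/4 + 1/4·0 + 1/4·1/4 = 1/8.

1/8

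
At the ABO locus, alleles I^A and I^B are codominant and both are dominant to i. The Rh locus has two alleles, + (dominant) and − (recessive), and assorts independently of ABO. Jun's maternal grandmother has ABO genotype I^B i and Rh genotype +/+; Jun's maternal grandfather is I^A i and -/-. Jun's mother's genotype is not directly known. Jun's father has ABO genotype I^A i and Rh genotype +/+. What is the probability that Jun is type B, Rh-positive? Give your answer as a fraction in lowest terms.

Jun's mother's ABO genotype from I^B i × I^A i: 1/4 I^A I^B, 1/4 I^A i, 1/4 I^B i, 1/4 i i.
Crossing each possibility with the father I^A i and summing P(type B): 1/4·1/4 + 1/4·0 + 1/4·1/4 + 1/4·0 = 1/8.
Similarly for Rh via the mother's Rh distribution: P(Rh+) = 1.
Independent loci: 1/8 × 1 = 1/8.

1/8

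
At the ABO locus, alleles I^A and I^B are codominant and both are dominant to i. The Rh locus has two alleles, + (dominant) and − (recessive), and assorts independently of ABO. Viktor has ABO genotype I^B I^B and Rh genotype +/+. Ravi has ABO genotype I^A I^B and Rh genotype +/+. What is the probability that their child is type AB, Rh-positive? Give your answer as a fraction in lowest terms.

1/2

ABO cross I^B I^B × I^A I^B → offspring phenotypes: 1/2 B, 1/2 AB.
Rh cross +/+ × +/+ → 1 Rh+.
Independent loci: P(type AB, Rh-positive) = 1/2 × 1 = 1/2.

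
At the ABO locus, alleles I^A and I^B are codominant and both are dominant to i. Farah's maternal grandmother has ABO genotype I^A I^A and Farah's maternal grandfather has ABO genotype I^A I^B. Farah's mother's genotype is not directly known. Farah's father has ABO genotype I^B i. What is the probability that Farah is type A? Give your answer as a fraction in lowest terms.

Farah's mother's ABO genotype from I^A I^A × I^A I^B: 1/2 I^A I^A, 1/2 I^A I^B.
Crossing each possibility with the father I^B i and summing P(type A): 1/2·1/2 + 1/2·1/4 = 3/8.

3/8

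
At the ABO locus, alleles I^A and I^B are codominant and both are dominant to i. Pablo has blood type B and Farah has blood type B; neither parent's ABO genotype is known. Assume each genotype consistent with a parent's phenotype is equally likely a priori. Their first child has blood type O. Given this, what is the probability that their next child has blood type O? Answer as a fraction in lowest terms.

1/4

Possible genotypes: Pablo ∈ {I^B I^B, I^B i}; Farah ∈ {I^B I^B, I^B i}.
Weight each parental genotype pair by prior × P(type-O child):
  I^B i × I^B i: posterior weight 1; P(next child type O) = 1/4.
Weighted sum = 1/4.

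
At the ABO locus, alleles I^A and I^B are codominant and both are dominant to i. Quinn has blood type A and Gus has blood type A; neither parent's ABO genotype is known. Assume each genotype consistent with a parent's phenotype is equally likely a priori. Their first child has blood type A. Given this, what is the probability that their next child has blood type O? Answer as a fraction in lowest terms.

Possible genotypes: Quinn ∈ {I^A I^A, I^A i}; Gus ∈ {I^A I^A, I^A i}.
Weight each parental genotype pair by prior × P(type-A child):
  I^A I^A × I^A I^A: posterior weight 4/15; P(next child type O) = 0.
  I^A I^A × I^A i: posterior weight 4/15; P(next child type O) = 0.
  I^A i × I^A I^A: posterior weight 4/15; P(next child type O) = 0.
  I^A i × I^A i: posterior weight 1/5; P(next child type O) = 1/4.
Weighted sum = 1/20.

1/20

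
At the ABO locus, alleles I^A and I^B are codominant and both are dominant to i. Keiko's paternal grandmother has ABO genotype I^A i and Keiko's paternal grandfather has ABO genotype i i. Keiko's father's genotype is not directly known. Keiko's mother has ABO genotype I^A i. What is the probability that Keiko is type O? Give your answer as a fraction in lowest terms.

3/8

Keiko's father's ABO genotype from I^A i × i i: 1/2 I^A i, 1/2 i i.
Crossing each possibility with the mother I^A i and summing P(type O): 1/2·1/4 + 1/2·1/2 = 3/8.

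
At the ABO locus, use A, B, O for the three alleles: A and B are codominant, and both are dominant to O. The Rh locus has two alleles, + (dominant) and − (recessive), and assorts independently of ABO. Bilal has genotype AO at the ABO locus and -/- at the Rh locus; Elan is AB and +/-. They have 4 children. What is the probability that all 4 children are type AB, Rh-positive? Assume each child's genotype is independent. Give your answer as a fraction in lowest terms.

1/4096

ABO cross AO × AB → 1/2 A, 1/4 B, 1/4 AB.
Rh cross -/- × +/- → 1/2 Rh+, 1/2 Rh-; so P(type AB, Rh-positive) = 1/4 × 1/2 = 1/8 per child.
All 4 independent: (1/8)^4 = 1/4096.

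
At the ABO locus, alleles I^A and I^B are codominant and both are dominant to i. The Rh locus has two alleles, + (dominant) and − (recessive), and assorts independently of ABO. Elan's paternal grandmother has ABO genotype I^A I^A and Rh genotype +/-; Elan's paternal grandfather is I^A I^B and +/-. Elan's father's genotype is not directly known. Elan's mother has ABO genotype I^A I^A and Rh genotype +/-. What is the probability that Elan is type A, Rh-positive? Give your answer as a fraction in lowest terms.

Elan's father's ABO genotype from I^A I^A × I^A I^B: 1/2 I^A I^A, 1/2 I^A I^B.
Crossing each possibility with the mother I^A I^A and summing P(type A): 1/2·1 + 1/2·1/2 = 3/4.
Similarly for Rh via the father's Rh distribution: P(Rh+) = 3/4.
Independent loci: 3/4 × 3/4 = 9/16.

9/16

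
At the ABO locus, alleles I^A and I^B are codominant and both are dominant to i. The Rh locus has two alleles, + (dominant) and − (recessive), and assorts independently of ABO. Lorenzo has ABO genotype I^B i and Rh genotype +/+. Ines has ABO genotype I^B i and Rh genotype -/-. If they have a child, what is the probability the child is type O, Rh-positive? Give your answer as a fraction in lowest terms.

ABO cross I^B i × I^B i → offspring phenotypes: 1/4 O, 3/4 B.
Rh cross +/+ × -/- → 1 Rh+.
Independent loci: P(type O, Rh-positive) = 1/4 × 1 = 1/4.

1/4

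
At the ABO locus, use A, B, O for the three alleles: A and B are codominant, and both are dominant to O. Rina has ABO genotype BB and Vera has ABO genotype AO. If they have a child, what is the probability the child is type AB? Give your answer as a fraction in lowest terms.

ABO cross BB × AO → offspring phenotypes: 1/2 B, 1/2 AB.
So P(type AB) = 1/2.

1/2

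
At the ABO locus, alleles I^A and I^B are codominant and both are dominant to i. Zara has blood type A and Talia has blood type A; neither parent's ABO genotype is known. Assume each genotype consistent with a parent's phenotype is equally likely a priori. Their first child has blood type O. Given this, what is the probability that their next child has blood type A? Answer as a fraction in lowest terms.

Possible genotypes: Zara ∈ {I^A I^A, I^A i}; Talia ∈ {I^A I^A, I^A i}.
Weight each parental genotype pair by prior × P(type-O child):
  I^A i × I^A i: posterior weight 1; P(next child type A) = 3/4.
Weighted sum = 3/4.

3/4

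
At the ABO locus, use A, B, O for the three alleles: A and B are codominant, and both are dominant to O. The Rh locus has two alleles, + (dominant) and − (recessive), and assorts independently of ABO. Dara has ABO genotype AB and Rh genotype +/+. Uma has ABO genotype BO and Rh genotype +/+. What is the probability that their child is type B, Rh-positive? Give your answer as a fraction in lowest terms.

1/2

ABO cross AB × BO → offspring phenotypes: 1/4 A, 1/2 B, 1/4 AB.
Rh cross +/+ × +/+ → 1 Rh+.
Independent loci: P(type B, Rh-positive) = 1/2 × 1 = 1/2.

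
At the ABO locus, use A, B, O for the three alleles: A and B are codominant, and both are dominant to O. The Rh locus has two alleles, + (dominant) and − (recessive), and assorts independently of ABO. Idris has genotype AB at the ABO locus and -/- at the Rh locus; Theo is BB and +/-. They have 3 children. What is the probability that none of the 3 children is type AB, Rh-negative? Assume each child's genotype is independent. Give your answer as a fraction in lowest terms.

ABO cross AB × BB → 1/2 B, 1/2 AB.
Rh cross -/- × +/- → 1/2 Rh+, 1/2 Rh-; so P(type AB, Rh-negative) = 1/2 × 1/2 = 1/4 per child.
P(not type AB, Rh-negative) = 3/4 for one child; (3/4)^3 = 27/64.

27/64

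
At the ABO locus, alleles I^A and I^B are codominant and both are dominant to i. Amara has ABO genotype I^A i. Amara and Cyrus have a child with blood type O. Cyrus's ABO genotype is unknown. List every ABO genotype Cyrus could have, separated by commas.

I^A i, I^B i, i i

For each candidate genotype of Cyrus, check whether crossing it with I^A i can produce every observed child phenotype.
  I^A I^A → possible child types {A} ✗
  I^A I^B → possible child types {A, B, AB} ✗
  I^A i → possible child types {O, A} ✓
  I^B I^B → possible child types {B, AB} ✗
  I^B i → possible child types {O, A, B, AB} ✓
  i i → possible child types {O, A} ✓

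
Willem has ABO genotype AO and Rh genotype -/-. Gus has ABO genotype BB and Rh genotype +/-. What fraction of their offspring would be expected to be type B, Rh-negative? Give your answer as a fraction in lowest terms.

ABO cross AO × BB → offspring phenotypes: 1/2 B, 1/2 AB.
Rh cross -/- × +/- → 1/2 Rh+, 1/2 Rh-.
Independent loci: P(type B, Rh-negative) = 1/2 × 1/2 = 1/4.

1/4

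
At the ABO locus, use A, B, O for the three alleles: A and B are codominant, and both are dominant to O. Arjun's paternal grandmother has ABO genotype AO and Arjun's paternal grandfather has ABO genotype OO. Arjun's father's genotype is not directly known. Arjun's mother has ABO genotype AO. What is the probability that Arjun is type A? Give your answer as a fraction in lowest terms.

5/8

Arjun's father's ABO genotype from AO × OO: 1/2 AO, 1/2 OO.
Crossing each possibility with the mother AO and summing P(type A): 1/2·3/4 + 1/2·1/2 = 5/8.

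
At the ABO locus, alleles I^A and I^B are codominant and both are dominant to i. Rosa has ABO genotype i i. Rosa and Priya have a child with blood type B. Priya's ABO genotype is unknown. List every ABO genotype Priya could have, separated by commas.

I^A I^B, I^B I^B, I^B i

For each candidate genotype of Priya, check whether crossing it with i i can produce every observed child phenotype.
  I^A I^A → possible child types {A} ✗
  I^A I^B → possible child types {A, B} ✓
  I^A i → possible child types {O, A} ✗
  I^B I^B → possible child types {B} ✓
  I^B i → possible child types {O, B} ✓
  i i → possible child types {O} ✗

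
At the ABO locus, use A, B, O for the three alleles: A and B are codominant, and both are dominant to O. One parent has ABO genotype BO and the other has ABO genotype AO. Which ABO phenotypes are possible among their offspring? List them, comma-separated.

Gametes from BO × AO give offspring ABO genotypes AB, AO, BO, OO, i.e. phenotypes O, A, B, AB.

O, A, B, AB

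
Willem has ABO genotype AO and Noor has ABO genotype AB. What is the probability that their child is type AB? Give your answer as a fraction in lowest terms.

1/4

ABO cross AO × AB → offspring phenotypes: 1/2 A, 1/4 B, 1/4 AB.
So P(type AB) = 1/4.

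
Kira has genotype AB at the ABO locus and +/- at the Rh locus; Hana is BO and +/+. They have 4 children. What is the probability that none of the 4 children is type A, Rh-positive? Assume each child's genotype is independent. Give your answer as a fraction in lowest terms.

81/256

ABO cross AB × BO → 1/4 A, 1/2 B, 1/4 AB.
Rh cross +/- × +/+ → 1 Rh+; so P(type A, Rh-positive) = 1/4 × 1 = 1/4 per child.
P(not type A, Rh-positive) = 3/4 for one child; (3/4)^4 = 81/256.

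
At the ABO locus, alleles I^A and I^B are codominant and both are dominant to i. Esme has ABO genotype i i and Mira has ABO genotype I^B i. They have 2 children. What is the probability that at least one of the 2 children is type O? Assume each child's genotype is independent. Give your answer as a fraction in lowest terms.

ABO cross i i × I^B i → 1/2 O, 1/2 B.
So P(type O) = 1/2 per child.
P(none) = (1/2)^2 = 1/4; P(at least one) = 1 − 1/4 = 3/4.

3/4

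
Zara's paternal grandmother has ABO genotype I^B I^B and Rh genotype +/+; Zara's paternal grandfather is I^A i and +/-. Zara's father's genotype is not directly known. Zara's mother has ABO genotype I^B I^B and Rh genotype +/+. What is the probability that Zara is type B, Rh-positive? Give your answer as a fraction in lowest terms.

3/4

Zara's father's ABO genotype from I^B I^B × I^A i: 1/2 I^A I^B, 1/2 I^B i.
Crossing each possibility with the mother I^B I^B and summing P(type B): 1/2·1/2 + 1/2·1 = 3/4.
Similarly for Rh via the father's Rh distribution: P(Rh+) = 1.
Independent loci: 3/4 × 1 = 3/4.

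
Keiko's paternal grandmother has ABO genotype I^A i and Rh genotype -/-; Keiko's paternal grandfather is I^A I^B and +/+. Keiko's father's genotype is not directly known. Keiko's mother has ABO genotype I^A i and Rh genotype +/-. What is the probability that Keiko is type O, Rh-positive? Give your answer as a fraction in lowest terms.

3/32

Keiko's father's ABO genotype from I^A i × I^A I^B: 1/4 I^A I^A, 1/4 I^A I^B, 1/4 I^A i, 1/4 I^B i.
Crossing each possibility with the mother I^A i and summing P(type O): 1/4·0 + 1/4·0 + 1/4·1/4 + 1/4·1/4 = 1/8.
Similarly for Rh via the father's Rh distribution: P(Rh+) = 3/4.
Independent loci: 1/8 × 3/4 = 3/32.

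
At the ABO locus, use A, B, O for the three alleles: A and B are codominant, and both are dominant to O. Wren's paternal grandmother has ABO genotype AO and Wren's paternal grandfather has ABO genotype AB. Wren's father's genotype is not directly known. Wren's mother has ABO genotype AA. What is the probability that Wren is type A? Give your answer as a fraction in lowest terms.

3/4

Wren's father's ABO genotype from AO × AB: 1/4 AA, 1/4 AB, 1/4 AO, 1/4 BO.
Crossing each possibility with the mother AA and summing P(type A): 1/4·1 + 1/4·1/2 + 1/4·1 + 1/4·1/2 = 3/4.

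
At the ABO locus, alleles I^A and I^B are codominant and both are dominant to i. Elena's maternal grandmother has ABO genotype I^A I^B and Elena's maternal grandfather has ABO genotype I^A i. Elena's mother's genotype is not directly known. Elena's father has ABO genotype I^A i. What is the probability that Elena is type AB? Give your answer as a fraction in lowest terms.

Elena's mother's ABO genotype from I^A I^B × I^A i: 1/4 I^A I^A, 1/4 I^A I^B, 1/4 I^A i, 1/4 I^B i.
Crossing each possibility with the father I^A i and summing P(type AB): 1/4·0 + 1/4·1/4 + 1/4·0 + 1/4·1/4 = 1/8.

1/8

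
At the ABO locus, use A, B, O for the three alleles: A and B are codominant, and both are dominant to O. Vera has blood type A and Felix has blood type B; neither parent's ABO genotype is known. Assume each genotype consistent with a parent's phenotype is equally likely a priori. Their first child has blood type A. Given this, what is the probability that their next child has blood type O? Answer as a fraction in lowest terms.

Possible genotypes: Vera ∈ {AA, AO}; Felix ∈ {BB, BO}.
Weight each parental genotype pair by prior × P(type-A child):
  AA × BO: posterior weight 2/3; P(next child type O) = 0.
  AO × BO: posterior weight 1/3; P(next child type O) = 1/4.
Weighted sum = 1/12.

1/12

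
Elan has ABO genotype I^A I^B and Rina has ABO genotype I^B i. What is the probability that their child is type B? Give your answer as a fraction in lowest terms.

1/2

ABO cross I^A I^B × I^B i → offspring phenotypes: 1/4 A, 1/2 B, 1/4 AB.
So P(type B) = 1/2.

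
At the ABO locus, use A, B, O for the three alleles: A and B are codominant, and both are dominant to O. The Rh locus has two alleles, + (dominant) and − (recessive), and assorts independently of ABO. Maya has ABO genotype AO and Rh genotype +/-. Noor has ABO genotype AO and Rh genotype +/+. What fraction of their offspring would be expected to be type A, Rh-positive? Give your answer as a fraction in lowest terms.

3/4

ABO cross AO × AO → offspring phenotypes: 1/4 O, 3/4 A.
Rh cross +/- × +/+ → 1 Rh+.
Independent loci: P(type A, Rh-positive) = 3/4 × 1 = 3/4.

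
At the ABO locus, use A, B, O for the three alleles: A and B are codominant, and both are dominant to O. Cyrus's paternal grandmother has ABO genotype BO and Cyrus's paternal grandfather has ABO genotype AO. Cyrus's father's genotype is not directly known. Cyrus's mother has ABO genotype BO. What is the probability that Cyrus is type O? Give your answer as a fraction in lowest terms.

1/4

Cyrus's father's ABO genotype from BO × AO: 1/4 AB, 1/4 AO, 1/4 BO, 1/4 OO.
Crossing each possibility with the mother BO and summing P(type O): 1/4·0 + 1/4·1/4 + 1/4·1/4 + 1/4·1/2 = 1/4.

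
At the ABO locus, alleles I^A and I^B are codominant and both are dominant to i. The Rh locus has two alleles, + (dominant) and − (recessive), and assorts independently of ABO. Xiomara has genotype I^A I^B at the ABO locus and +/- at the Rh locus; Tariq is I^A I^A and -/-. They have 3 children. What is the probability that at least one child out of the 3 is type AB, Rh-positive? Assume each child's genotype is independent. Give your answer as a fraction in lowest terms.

37/64

ABO cross I^A I^B × I^A I^A → 1/2 A, 1/2 AB.
Rh cross +/- × -/- → 1/2 Rh+, 1/2 Rh-; so P(type AB, Rh-positive) = 1/2 × 1/2 = 1/4 per child.
P(none) = (3/4)^3 = 27/64; P(at least one) = 1 − 27/64 = 37/64.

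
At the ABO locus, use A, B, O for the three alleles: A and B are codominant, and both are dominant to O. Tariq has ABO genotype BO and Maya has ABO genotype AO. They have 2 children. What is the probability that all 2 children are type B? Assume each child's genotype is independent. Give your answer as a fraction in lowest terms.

1/16

ABO cross BO × AO → 1/4 O, 1/4 A, 1/4 B, 1/4 AB.
So P(type B) = 1/4 per child.
All 2 independent: (1/4)^2 = 1/16.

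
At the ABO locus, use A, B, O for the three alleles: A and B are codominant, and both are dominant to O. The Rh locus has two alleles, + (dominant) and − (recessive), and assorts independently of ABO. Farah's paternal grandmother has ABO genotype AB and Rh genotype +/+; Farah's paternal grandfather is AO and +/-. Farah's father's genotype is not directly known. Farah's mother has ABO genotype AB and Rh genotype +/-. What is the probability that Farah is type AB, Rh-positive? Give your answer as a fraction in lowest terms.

Farah's father's ABO genotype from AB × AO: 1/4 AA, 1/4 AB, 1/4 AO, 1/4 BO.
Crossing each possibility with the mother AB and summing P(type AB): 1/4·1/2 + 1/4·1/2 + 1/4·1/4 + 1/4·1/4 = 3/8.
Similarly for Rh via the father's Rh distribution: P(Rh+) = 7/8.
Independent loci: 3/8 × 7/8 = 21/64.

21/64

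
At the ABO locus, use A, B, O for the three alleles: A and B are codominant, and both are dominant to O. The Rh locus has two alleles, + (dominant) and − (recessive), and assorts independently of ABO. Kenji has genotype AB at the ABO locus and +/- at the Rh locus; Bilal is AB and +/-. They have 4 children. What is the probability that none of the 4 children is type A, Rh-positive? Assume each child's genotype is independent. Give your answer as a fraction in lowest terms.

ABO cross AB × AB → 1/4 A, 1/4 B, 1/2 AB.
Rh cross +/- × +/- → 3/4 Rh+, 1/4 Rh-; so P(type A, Rh-positive) = 1/4 × 3/4 = 3/16 per child.
P(not type A, Rh-positive) = 13/16 for one child; (13/16)^4 = 28561/65536.

28561/65536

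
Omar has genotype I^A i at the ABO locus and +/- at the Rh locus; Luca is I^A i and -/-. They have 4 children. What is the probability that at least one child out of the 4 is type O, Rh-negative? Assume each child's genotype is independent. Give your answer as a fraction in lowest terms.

ABO cross I^A i × I^A i → 1/4 O, 3/4 A.
Rh cross +/- × -/- → 1/2 Rh+, 1/2 Rh-; so P(type O, Rh-negative) = 1/4 × 1/2 = 1/8 per child.
P(none) = (7/8)^4 = 2401/4096; P(at least one) = 1 − 2401/4096 = 1695/4096.

1695/4096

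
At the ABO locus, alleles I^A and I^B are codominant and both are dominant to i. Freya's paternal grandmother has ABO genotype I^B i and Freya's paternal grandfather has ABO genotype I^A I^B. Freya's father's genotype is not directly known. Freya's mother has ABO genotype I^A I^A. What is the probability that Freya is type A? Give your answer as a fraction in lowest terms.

1/2

Freya's father's ABO genotype from I^B i × I^A I^B: 1/4 I^A I^B, 1/4 I^A i, 1/4 I^B I^B, 1/4 I^B i.
Crossing each possibility with the mother I^A I^A and summing P(type A): 1/4·1/2 + 1/4·1 + 1/4·0 + 1/4·1/2 = 1/2.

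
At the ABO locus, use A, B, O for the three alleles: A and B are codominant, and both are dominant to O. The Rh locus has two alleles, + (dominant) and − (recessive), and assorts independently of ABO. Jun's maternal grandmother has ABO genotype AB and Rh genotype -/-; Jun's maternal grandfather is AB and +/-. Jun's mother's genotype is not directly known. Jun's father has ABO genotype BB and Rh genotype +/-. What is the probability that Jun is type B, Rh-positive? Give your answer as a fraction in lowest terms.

5/16

Jun's mother's ABO genotype from AB × AB: 1/4 AA, 1/2 AB, 1/4 BB.
Crossing each possibility with the father BB and summing P(type B): 1/4·0 + 1/2·1/2 + 1/4·1 = 1/2.
Similarly for Rh via the mother's Rh distribution: P(Rh+) = 5/8.
Independent loci: 1/2 × 5/8 = 5/16.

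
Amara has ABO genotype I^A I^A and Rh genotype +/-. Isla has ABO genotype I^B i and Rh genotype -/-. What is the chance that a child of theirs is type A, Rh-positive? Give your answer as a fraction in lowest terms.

ABO cross I^A I^A × I^B i → offspring phenotypes: 1/2 A, 1/2 AB.
Rh cross +/- × -/- → 1/2 Rh+, 1/2 Rh-.
Independent loci: P(type A, Rh-positive) = 1/2 × 1/2 = 1/4.

1/4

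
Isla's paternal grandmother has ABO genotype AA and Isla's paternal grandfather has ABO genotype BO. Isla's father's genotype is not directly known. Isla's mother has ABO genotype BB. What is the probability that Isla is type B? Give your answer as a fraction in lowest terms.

Isla's father's ABO genotype from AA × BO: 1/2 AB, 1/2 AO.
Crossing each possibility with the mother BB and summing P(type B): 1/2·1/2 + 1/2·1/2 = 1/2.

1/2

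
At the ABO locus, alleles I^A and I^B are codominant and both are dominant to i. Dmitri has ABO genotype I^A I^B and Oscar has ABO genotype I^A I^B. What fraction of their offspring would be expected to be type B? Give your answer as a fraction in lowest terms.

ABO cross I^A I^B × I^A I^B → offspring phenotypes: 1/4 A, 1/4 B, 1/2 AB.
So P(type B) = 1/4.

1/4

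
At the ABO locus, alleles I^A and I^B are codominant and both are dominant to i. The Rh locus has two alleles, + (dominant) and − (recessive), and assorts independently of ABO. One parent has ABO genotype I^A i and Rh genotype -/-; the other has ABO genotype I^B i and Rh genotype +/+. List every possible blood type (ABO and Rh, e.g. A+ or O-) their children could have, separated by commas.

O+, A+, B+, AB+

Gametes from I^A i × I^B i give offspring ABO genotypes I^A I^B, I^A i, I^B i, i i, i.e. phenotypes O, A, B, AB.
Rh cross -/- × +/+ → phenotypes Rh+.
Combining independently: O+, A+, B+, AB+.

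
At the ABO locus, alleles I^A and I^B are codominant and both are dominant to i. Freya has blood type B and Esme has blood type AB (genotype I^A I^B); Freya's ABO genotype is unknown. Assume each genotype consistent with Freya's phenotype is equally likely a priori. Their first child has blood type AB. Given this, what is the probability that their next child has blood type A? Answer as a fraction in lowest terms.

1/12

Possible genotypes: Freya ∈ {I^B I^B, I^B i}; Esme ∈ {I^A I^B}.
Weight each parental genotype pair by prior × P(type-AB child):
  I^B I^B × I^A I^B: posterior weight 2/3; P(next child type A) = 0.
  I^B i × I^A I^B: posterior weight 1/3; P(next child type A) = 1/4.
Weighted sum = 1/12.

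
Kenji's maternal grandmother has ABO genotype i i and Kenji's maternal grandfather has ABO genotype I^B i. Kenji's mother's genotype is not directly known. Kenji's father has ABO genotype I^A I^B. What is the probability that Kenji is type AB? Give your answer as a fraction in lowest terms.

1/8

Kenji's mother's ABO genotype from i i × I^B i: 1/2 I^B i, 1/2 i i.
Crossing each possibility with the father I^A I^B and summing P(type AB): 1/2·1/4 + 1/2·0 = 1/8.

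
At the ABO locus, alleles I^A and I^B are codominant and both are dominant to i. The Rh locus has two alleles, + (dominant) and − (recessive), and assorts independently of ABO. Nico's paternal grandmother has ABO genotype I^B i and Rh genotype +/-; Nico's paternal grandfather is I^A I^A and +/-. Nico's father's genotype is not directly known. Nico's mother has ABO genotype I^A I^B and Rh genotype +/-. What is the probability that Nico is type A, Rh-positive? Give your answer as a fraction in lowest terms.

9/32

Nico's father's ABO genotype from I^B i × I^A I^A: 1/2 I^A I^B, 1/2 I^A i.
Crossing each possibility with the mother I^A I^B and summing P(type A): 1/2·1/4 + 1/2·1/2 = 3/8.
Similarly for Rh via the father's Rh distribution: P(Rh+) = 3/4.
Independent loci: 3/8 × 3/4 = 9/32.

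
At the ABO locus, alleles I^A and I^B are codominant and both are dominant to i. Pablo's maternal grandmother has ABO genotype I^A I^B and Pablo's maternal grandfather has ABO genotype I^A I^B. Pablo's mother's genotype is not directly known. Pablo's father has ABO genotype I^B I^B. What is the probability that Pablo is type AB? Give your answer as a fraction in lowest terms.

Pablo's mother's ABO genotype from I^A I^B × I^A I^B: 1/4 I^A I^A, 1/2 I^A I^B, 1/4 I^B I^B.
Crossing each possibility with the father I^B I^B and summing P(type AB): 1/4·1 + 1/2·1/2 + 1/4·0 = 1/2.

1/2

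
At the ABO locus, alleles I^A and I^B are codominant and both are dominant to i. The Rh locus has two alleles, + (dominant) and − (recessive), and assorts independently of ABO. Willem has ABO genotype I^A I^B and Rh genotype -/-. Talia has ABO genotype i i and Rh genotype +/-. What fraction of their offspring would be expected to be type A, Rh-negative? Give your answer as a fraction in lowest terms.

ABO cross I^A I^B × i i → offspring phenotypes: 1/2 A, 1/2 B.
Rh cross -/- × +/- → 1/2 Rh+, 1/2 Rh-.
Independent loci: P(type A, Rh-negative) = 1/2 × 1/2 = 1/4.

1/4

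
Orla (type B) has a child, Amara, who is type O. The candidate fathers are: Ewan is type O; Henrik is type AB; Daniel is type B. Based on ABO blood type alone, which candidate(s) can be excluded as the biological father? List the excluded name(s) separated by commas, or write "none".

Henrik

A candidate is excluded only if no genotype consistent with his phenotype could produce a type O child with a type B mother.
Henrik (type AB): no genotype consistent with that phenotype can produce a type-O child with a type-B mother.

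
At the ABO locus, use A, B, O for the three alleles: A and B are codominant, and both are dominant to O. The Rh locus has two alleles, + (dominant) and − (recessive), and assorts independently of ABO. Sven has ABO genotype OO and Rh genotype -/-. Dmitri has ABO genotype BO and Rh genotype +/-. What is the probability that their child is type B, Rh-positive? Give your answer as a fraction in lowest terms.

1/4

ABO cross OO × BO → offspring phenotypes: 1/2 O, 1/2 B.
Rh cross -/- × +/- → 1/2 Rh+, 1/2 Rh-.
Independent loci: P(type B, Rh-positive) = 1/2 × 1/2 = 1/4.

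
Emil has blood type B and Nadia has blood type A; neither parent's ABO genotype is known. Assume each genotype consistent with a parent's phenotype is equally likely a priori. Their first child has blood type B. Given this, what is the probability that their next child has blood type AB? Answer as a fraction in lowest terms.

5/12

Possible genotypes: Emil ∈ {I^B I^B, I^B i}; Nadia ∈ {I^A I^A, I^A i}.
Weight each parental genotype pair by prior × P(type-B child):
  I^B I^B × I^A i: posterior weight 2/3; P(next child type AB) = 1/2.
  I^B i × I^A i: posterior weight 1/3; P(next child type AB) = 1/4.
Weighted sum = 5/12.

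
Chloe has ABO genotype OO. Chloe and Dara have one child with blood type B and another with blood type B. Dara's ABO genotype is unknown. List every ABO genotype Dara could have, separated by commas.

For each candidate genotype of Dara, check whether crossing it with OO can produce every observed child phenotype.
  AA → possible child types {A} ✗
  AB → possible child types {A, B} ✓
  AO → possible child types {O, A} ✗
  BB → possible child types {B} ✓
  BO → possible child types {O, B} ✓
  OO → possible child types {O} ✗

AB, BB, BO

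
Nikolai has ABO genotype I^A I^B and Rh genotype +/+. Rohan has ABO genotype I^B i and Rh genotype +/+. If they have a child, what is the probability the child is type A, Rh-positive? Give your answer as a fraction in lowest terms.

ABO cross I^A I^B × I^B i → offspring phenotypes: 1/4 A, 1/2 B, 1/4 AB.
Rh cross +/+ × +/+ → 1 Rh+.
Independent loci: P(type A, Rh-positive) = 1/4 × 1 = 1/4.

1/4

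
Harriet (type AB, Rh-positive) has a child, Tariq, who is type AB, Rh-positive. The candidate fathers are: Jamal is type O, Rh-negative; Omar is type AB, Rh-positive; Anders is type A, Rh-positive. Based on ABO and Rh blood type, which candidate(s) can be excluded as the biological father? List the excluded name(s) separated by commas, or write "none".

A candidate is excluded only if no genotype consistent with his phenotype could produce a type AB, Rh-positive child with a type AB, Rh-positive mother.
Jamal (type O, Rh-): no genotype consistent with that phenotype can produce a type-AB Rh+ child with a type-AB mother.

Jamal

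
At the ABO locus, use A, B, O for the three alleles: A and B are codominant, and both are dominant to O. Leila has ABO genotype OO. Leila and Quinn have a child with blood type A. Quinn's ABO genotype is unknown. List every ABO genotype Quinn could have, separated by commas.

For each candidate genotype of Quinn, check whether crossing it with OO can produce every observed child phenotype.
  AA → possible child types {A} ✓
  AB → possible child types {A, B} ✓
  AO → possible child types {O, A} ✓
  BB → possible child types {B} ✗
  BO → possible child types {O, B} ✗
  OO → possible child types {O} ✗

AA, AB, AO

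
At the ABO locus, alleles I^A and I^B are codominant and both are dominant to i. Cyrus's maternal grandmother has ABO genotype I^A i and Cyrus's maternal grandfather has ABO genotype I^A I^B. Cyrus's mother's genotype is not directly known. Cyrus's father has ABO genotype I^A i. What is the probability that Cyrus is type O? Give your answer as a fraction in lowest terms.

Cyrus's mother's ABO genotype from I^A i × I^A I^B: 1/4 I^A I^A, 1/4 I^A I^B, 1/4 I^A i, 1/4 I^B i.
Crossing each possibility with the father I^A i and summing P(type O): 1/4·0 + 1/4·0 + 1/4·1/4 + 1/4·1/4 = 1/8.

1/8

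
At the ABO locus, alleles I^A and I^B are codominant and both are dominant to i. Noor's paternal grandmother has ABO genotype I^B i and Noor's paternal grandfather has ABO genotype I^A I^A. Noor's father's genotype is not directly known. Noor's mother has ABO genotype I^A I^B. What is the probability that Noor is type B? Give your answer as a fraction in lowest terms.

Noor's father's ABO genotype from I^B i × I^A I^A: 1/2 I^A I^B, 1/2 I^A i.
Crossing each possibility with the mother I^A I^B and summing P(type B): 1/2·1/4 + 1/2·1/4 = 1/4.

1/4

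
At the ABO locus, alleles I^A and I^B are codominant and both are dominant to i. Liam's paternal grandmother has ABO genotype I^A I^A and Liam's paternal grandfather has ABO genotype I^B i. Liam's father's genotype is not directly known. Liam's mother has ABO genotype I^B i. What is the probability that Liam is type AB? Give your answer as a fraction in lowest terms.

Liam's father's ABO genotype from I^A I^A × I^B i: 1/2 I^A I^B, 1/2 I^A i.
Crossing each possibility with the mother I^B i and summing P(type AB): 1/2·1/4 + 1/2·1/4 = 1/4.

1/4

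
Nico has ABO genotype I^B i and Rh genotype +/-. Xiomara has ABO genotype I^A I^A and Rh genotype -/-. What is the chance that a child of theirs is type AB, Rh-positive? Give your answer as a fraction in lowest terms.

ABO cross I^B i × I^A I^A → offspring phenotypes: 1/2 A, 1/2 AB.
Rh cross +/- × -/- → 1/2 Rh+, 1/2 Rh-.
Independent loci: P(type AB, Rh-positive) = 1/2 × 1/2 = 1/4.

1/4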